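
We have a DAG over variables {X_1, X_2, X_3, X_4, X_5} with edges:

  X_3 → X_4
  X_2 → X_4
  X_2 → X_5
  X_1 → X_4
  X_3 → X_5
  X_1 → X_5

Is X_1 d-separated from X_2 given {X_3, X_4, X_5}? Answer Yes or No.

Enumerating the 4 paths from X_1 to X_2 and testing each for blocking by {X_3, X_4, X_5}:
Path 1: X_1 → X_4 ← X_3 → X_5 ← X_2
  X_3 is a fork here and X_3 is conditioned on, so the path is blocked at X_3.
Path 2: X_1 → X_4 ← X_2
  X_4 is a collider and X_4 is conditioned on, which opens it — no node blocks this path, so it is active.
Path 3: X_1 → X_5 ← X_3 → X_4 ← X_2
  X_3 is a fork here and X_3 is conditioned on, so the path is blocked at X_3.
Path 4: X_1 → X_5 ← X_2
  X_5 is a collider and X_5 is conditioned on, which opens it — no node blocks this path, so it is active.
Since the path X_1 → X_4 ← X_2 is active, X_1 and X_2 are not d-separated given {X_3, X_4, X_5}.

No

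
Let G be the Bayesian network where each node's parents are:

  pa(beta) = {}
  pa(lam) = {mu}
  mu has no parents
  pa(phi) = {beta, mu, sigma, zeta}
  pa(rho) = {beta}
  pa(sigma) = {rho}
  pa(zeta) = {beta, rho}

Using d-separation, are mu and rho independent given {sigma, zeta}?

We examine all 5 paths between mu and rho:
Path 1: mu → phi ← sigma ← rho
  phi is a collider here and neither phi nor any of its descendants is conditioned on, so the collider stays closed — the path is blocked at phi.
Path 2: mu → phi ← beta → rho
  phi is a collider here and neither phi nor any of its descendants is conditioned on, so the collider stays closed — the path is blocked at phi.
Path 3: mu → phi ← beta → zeta ← rho
  phi is a collider here and neither phi nor any of its descendants is conditioned on, so the collider stays closed — the path is blocked at phi.
Path 4: mu → phi ← zeta ← beta → rho
  phi is a collider here and neither phi nor any of its descendants is conditioned on, so the collider stays closed — the path is blocked at phi.
Path 5: mu → phi ← zeta ← rho
  phi is a collider here and neither phi nor any of its descendants is conditioned on, so the collider stays closed — the path is blocked at phi.
Since every path is blocked, d-separation holds.

Yes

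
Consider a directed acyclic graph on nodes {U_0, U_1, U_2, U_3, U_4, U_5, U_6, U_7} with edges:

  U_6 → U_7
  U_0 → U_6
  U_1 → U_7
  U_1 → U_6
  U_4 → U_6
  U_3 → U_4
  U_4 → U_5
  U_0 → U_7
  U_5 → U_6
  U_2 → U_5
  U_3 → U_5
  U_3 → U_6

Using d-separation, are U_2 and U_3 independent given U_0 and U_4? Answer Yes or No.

5 paths connect U_2 and U_3; each must be blocked for d-separation to hold:
  1. U_2 → U_5 → U_6 ← U_3 — U_5:chain[open]; U_6:collider[blocks] ⇒ blocked
  2. U_2 → U_5 → U_6 ← U_4 ← U_3 — U_5:chain[open]; U_6:collider[blocks]; U_4:chain[blocks] ⇒ blocked
  3. U_2 → U_5 ← U_3 — U_5:collider[blocks] ⇒ blocked
  4. U_2 → U_5 ← U_4 → U_6 ← U_3 — U_5:collider[blocks]; U_4:fork[blocks]; U_6:collider[blocks] ⇒ blocked
  5. U_2 → U_5 ← U_4 ← U_3 — U_5:collider[blocks]; U_4:chain[blocks] ⇒ blocked
All paths are blocked; U_2 ⊥ U_3 | {U_0, U_4} holds.

Yes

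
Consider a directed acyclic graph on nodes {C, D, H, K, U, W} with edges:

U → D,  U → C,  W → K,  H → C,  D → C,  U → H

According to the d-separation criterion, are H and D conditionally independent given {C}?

Enumerating the 4 paths from H to D and testing each for blocking by {C}:
  1. H → C ← U → D — C:collider[open]; U:fork[open] ⇒ active
  2. H → C ← D — C:collider[open] ⇒ active
  3. H ← U → C ← D — U:fork[open]; C:collider[open] ⇒ active
  4. H ← U → D — U:fork[open] ⇒ active
Since the path H → C ← U → D is active, H and D are not d-separated given {C}.

No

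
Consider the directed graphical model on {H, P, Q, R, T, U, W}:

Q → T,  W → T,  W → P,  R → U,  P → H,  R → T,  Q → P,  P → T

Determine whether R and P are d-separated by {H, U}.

Enumerating the 3 paths from R to P and testing each for blocking by {H, U}:
  1. R → T ← Q → P — T:collider[blocks]; Q:fork[open] ⇒ blocked
  2. R → T ← P — T:collider[blocks] ⇒ blocked
  3. R → T ← W → P — T:collider[blocks]; W:fork[open] ⇒ blocked
Since every path is blocked, d-separation holds.

Yes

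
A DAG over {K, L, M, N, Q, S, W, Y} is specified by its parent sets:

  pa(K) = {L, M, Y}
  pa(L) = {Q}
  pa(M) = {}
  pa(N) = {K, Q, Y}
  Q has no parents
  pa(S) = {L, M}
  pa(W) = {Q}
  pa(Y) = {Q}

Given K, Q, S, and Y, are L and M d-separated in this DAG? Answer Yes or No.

No — L and M are not d-separated given {K, Q, S, Y}.

6 paths connect L and M; each must be blocked for d-separation to hold:
Path 1: L → K ← M
  K is a collider and K is conditioned on, which opens it — no node blocks this path, so it is active.
Path 2: L → S ← M
  S is a collider and S is conditioned on, which opens it — no node blocks this path, so it is active.
Path 3: L ← Q → N ← K ← M
  Q is a fork here and Q is conditioned on, so the path is blocked at Q.
Path 4: L ← Q → N ← Y → K ← M
  Q is a fork here and Q is conditioned on, so the path is blocked at Q.
Path 5: L ← Q → Y → N ← K ← M
  Q is a fork here and Q is conditioned on, so the path is blocked at Q.
Path 6: L ← Q → Y → K ← M
  Q is a fork here and Q is conditioned on, so the path is blocked at Q.
Since the path L → K ← M is active, L and M are not d-separated given {K, Q, S, Y}.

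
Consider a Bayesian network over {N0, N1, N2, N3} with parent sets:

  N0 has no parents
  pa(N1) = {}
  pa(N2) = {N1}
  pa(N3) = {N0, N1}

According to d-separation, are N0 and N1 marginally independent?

Yes — N0 and N1 are d-separated given ∅.

There is one path between N0 and N1:
Path 1: N0 → N3 ← N1
  N3 is a collider here and neither N3 nor any of its descendants is conditioned on, so the collider stays closed — the path is blocked at N3.
All paths are blocked; N0 ⊥ N1 | ∅ holds.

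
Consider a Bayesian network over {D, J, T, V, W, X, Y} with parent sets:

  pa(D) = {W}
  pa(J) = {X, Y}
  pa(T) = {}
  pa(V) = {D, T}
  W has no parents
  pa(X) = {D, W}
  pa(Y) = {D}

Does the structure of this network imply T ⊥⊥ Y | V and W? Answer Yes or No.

3 paths connect T and Y; each must be blocked for d-separation to hold:
  1. T → V ← D → X → J ← Y — V:collider[open]; D:fork[open]; X:chain[open]; J:collider[blocks] ⇒ blocked
  2. T → V ← D → Y — V:collider[open]; D:fork[open] ⇒ active
  3. T → V ← D ← W → X → J ← Y — V:collider[open]; D:chain[open]; W:fork[blocks]; X:chain[open]; J:collider[blocks] ⇒ blocked
At least one path is unblocked, so d-separation fails.

No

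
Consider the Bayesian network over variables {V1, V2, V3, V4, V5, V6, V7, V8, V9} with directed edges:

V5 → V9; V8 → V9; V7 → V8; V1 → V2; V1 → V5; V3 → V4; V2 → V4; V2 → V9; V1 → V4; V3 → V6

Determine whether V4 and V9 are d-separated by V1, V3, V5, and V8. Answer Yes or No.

There are 4 undirected paths between V4 and V9; checking each against the conditioning set {V1, V3, V5, V8}:
Path 1: V4 ← V1 → V2 → V9
  V1 is a fork here and V1 is conditioned on, so the path is blocked at V1.
Path 2: V4 ← V1 → V5 → V9
  V1 is a fork here and V1 is conditioned on, so the path is blocked at V1.
Path 3: V4 ← V2 ← V1 → V5 → V9
  V1 is a fork here and V1 is conditioned on, so the path is blocked at V1.
Path 4: V4 ← V2 → V9
  V2 is a fork and V2 is not conditioned on — no node blocks this path, so it is active.
Because an active path exists, V4 and V9 are not d-separated.

No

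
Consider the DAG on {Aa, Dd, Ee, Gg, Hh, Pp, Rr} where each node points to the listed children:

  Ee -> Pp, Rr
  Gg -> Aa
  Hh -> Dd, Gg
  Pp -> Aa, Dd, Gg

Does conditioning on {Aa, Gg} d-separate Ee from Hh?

No

Enumerating the 3 paths from Ee to Hh and testing each for blocking by {Aa, Gg}:
  1. Ee → Pp → Gg ← Hh — Pp:chain[open]; Gg:collider[open] ⇒ active
  2. Ee → Pp → Dd ← Hh — Pp:chain[open]; Dd:collider[blocks] ⇒ blocked
  3. Ee → Pp → Aa ← Gg ← Hh — Pp:chain[open]; Aa:collider[open]; Gg:chain[blocks] ⇒ blocked
At least one path is unblocked, so d-separation fails.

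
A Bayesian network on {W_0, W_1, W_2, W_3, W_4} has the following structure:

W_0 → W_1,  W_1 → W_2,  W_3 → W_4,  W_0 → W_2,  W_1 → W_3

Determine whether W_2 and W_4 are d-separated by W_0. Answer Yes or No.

No

There are 2 undirected paths between W_2 and W_4; checking each against the conditioning set {W_0}:
Path 1: W_2 ← W_0 → W_1 → W_3 → W_4
  W_0 is a fork here and W_0 is conditioned on, so the path is blocked at W_0.
Path 2: W_2 ← W_1 → W_3 → W_4
  W_1 is a fork and W_1 is not conditioned on; W_3 is a chain and W_3 is not conditioned on — no node blocks this path, so it is active.
At least one path is unblocked, so d-separation fails.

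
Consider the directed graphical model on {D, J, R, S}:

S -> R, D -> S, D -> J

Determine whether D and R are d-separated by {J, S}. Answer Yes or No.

Yes — D and R are d-separated given {J, S}.

The only undirected path from D to R is:
Path 1: D → S → R
  S is a chain here and S is conditioned on, so the path is blocked at S.
Since every path is blocked, d-separation holds.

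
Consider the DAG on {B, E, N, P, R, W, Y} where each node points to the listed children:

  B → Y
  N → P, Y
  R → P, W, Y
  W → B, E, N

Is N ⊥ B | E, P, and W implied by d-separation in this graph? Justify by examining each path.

6 paths connect N and B; each must be blocked for d-separation to hold:
Path 1: N ← W → B
  W is a fork here and W is conditioned on, so the path is blocked at W.
Path 2: N ← W ← R → Y ← B
  W is a chain here and W is conditioned on, so the path is blocked at W.
Path 3: N → Y ← B
  Y is a collider here and neither Y nor any of its descendants is conditioned on, so the collider stays closed — the path is blocked at Y.
Path 4: N → Y ← R → W → B
  Y is a collider here and neither Y nor any of its descendants is conditioned on, so the collider stays closed — the path is blocked at Y.
Path 5: N → P ← R → W → B
  W is a chain here and W is conditioned on, so the path is blocked at W.
Path 6: N → P ← R → Y ← B
  Y is a collider here and neither Y nor any of its descendants is conditioned on, so the collider stays closed — the path is blocked at Y.
Since every path is blocked, d-separation holds.

Yes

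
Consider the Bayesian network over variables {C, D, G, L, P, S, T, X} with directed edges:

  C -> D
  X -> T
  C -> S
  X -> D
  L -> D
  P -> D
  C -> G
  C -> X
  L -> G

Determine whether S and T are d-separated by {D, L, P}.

Enumerating the 3 paths from S to T and testing each for blocking by {D, L, P}:
Path 1: S ← C → G ← L → D ← X → T
  G is a collider here and neither G nor any of its descendants is conditioned on, so the collider stays closed — the path is blocked at G.
Path 2: S ← C → X → T
  C is a fork and C is not conditioned on; X is a chain and X is not conditioned on — no node blocks this path, so it is active.
Path 3: S ← C → D ← X → T
  C is a fork and C is not conditioned on; D is a collider and D is conditioned on, which opens it; X is a fork and X is not conditioned on — no node blocks this path, so it is active.
Since the path S ← C → X → T is active, S and T are not d-separated given {D, L, P}.

No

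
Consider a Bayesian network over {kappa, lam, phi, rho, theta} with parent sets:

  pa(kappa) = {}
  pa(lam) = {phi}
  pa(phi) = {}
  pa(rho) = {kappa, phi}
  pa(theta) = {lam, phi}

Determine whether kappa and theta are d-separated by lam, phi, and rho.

Yes

Enumerating the 2 paths from kappa to theta and testing each for blocking by {lam, phi, rho}:
  1. kappa → rho ← phi → theta — rho:collider[open]; phi:fork[blocks] ⇒ blocked
  2. kappa → rho ← phi → lam → theta — rho:collider[open]; phi:fork[blocks]; lam:chain[blocks] ⇒ blocked
All paths are blocked; kappa ⊥ theta | {lam, phi, rho} holds.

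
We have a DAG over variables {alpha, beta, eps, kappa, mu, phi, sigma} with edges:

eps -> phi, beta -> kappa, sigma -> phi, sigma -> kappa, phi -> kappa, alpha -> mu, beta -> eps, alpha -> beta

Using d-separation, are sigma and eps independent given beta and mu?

Yes

We examine all 4 paths between sigma and eps:
Path 1: sigma → phi → kappa ← beta → eps
  kappa is a collider here and neither kappa nor any of its descendants is conditioned on, so the collider stays closed — the path is blocked at kappa.
Path 2: sigma → phi ← eps
  phi is a collider here and neither phi nor any of its descendants is conditioned on, so the collider stays closed — the path is blocked at phi.
Path 3: sigma → kappa ← phi ← eps
  kappa is a collider here and neither kappa nor any of its descendants is conditioned on, so the collider stays closed — the path is blocked at kappa.
Path 4: sigma → kappa ← beta → eps
  kappa is a collider here and neither kappa nor any of its descendants is conditioned on, so the collider stays closed — the path is blocked at kappa.
All paths are blocked; sigma ⊥ eps | {beta, mu} holds.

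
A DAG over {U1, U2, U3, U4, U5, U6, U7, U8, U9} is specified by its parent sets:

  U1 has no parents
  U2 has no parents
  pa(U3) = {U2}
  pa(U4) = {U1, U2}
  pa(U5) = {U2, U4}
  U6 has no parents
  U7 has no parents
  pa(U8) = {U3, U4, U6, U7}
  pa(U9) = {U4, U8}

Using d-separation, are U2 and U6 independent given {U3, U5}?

Yes

Enumerating the 5 paths from U2 to U6 and testing each for blocking by {U3, U5}:
Path 1: U2 → U5 ← U4 → U8 ← U6
  U8 is a collider here and neither U8 nor any of its descendants is conditioned on, so the collider stays closed — the path is blocked at U8.
Path 2: U2 → U5 ← U4 → U9 ← U8 ← U6
  U9 is a collider here and neither U9 nor any of its descendants is conditioned on, so the collider stays closed — the path is blocked at U9.
Path 3: U2 → U4 → U8 ← U6
  U8 is a collider here and neither U8 nor any of its descendants is conditioned on, so the collider stays closed — the path is blocked at U8.
Path 4: U2 → U4 → U9 ← U8 ← U6
  U9 is a collider here and neither U9 nor any of its descendants is conditioned on, so the collider stays closed — the path is blocked at U9.
Path 5: U2 → U3 → U8 ← U6
  U3 is a chain here and U3 is conditioned on, so the path is blocked at U3.
Since every path is blocked, d-separation holds.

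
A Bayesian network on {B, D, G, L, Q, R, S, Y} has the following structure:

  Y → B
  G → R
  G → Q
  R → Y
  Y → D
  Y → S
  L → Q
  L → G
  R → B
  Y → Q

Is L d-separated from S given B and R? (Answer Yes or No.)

Yes

We examine all 6 paths between L and S:
Path 1: L → G → R → Y → S
  R is a chain here and R is conditioned on, so the path is blocked at R.
Path 2: L → G → R → B ← Y → S
  R is a chain here and R is conditioned on, so the path is blocked at R.
Path 3: L → G → Q ← Y → S
  Q is a collider here and neither Q nor any of its descendants is conditioned on, so the collider stays closed — the path is blocked at Q.
Path 4: L → Q ← G → R → Y → S
  Q is a collider here and neither Q nor any of its descendants is conditioned on, so the collider stays closed — the path is blocked at Q.
Path 5: L → Q ← G → R → B ← Y → S
  Q is a collider here and neither Q nor any of its descendants is conditioned on, so the collider stays closed — the path is blocked at Q.
Path 6: L → Q ← Y → S
  Q is a collider here and neither Q nor any of its descendants is conditioned on, so the collider stays closed — the path is blocked at Q.
Every path is blocked, so L and S are d-separated given {B, R}.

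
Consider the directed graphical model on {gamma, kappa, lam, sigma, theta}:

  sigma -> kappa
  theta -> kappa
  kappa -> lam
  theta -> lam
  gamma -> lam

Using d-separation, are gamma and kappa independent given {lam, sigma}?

No — gamma and kappa are not d-separated given {lam, sigma}.

There are 2 undirected paths between gamma and kappa; checking each against the conditioning set {lam, sigma}:
Path 1: gamma → lam ← theta → kappa
  lam is a collider and lam is conditioned on, which opens it; theta is a fork and theta is not conditioned on — no node blocks this path, so it is active.
Path 2: gamma → lam ← kappa
  lam is a collider and lam is conditioned on, which opens it — no node blocks this path, so it is active.
Because an active path exists, gamma and kappa are not d-separated.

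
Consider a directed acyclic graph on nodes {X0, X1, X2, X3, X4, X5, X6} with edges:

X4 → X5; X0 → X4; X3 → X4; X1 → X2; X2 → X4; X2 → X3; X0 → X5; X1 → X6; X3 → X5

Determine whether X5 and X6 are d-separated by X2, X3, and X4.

Yes — X5 and X6 are d-separated given {X2, X3, X4}.

We examine all 6 paths between X5 and X6:
Path 1: X5 ← X4 ← X2 ← X1 → X6
  X4 is a chain here and X4 is conditioned on, so the path is blocked at X4.
Path 2: X5 ← X4 ← X3 ← X2 ← X1 → X6
  X4 is a chain here and X4 is conditioned on, so the path is blocked at X4.
Path 3: X5 ← X0 → X4 ← X2 ← X1 → X6
  X2 is a chain here and X2 is conditioned on, so the path is blocked at X2.
Path 4: X5 ← X0 → X4 ← X3 ← X2 ← X1 → X6
  X3 is a chain here and X3 is conditioned on, so the path is blocked at X3.
Path 5: X5 ← X3 ← X2 ← X1 → X6
  X3 is a chain here and X3 is conditioned on, so the path is blocked at X3.
Path 6: X5 ← X3 → X4 ← X2 ← X1 → X6
  X3 is a fork here and X3 is conditioned on, so the path is blocked at X3.
Every path is blocked, so X5 and X6 are d-separated given {X2, X3, X4}.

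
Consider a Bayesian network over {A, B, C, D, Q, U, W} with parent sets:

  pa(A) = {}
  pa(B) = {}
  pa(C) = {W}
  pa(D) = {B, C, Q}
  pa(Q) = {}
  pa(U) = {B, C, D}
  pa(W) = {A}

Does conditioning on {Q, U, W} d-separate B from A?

Yes — B and A are d-separated given {Q, U, W}.

Enumerating the 4 paths from B to A and testing each for blocking by {Q, U, W}:
Path 1: B → D ← C ← W ← A
  W is a chain here and W is conditioned on, so the path is blocked at W.
Path 2: B → D → U ← C ← W ← A
  W is a chain here and W is conditioned on, so the path is blocked at W.
Path 3: B → U ← D ← C ← W ← A
  W is a chain here and W is conditioned on, so the path is blocked at W.
Path 4: B → U ← C ← W ← A
  W is a chain here and W is conditioned on, so the path is blocked at W.
Since every path is blocked, d-separation holds.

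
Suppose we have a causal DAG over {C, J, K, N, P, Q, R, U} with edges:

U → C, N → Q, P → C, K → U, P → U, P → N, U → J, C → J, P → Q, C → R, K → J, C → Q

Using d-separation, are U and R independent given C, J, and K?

Yes — U and R are d-separated given {C, J, K}.

6 paths connect U and R; each must be blocked for d-separation to hold:
Path 1: U → J ← C → R
  C is a fork here and C is conditioned on, so the path is blocked at C.
Path 2: U ← K → J ← C → R
  K is a fork here and K is conditioned on, so the path is blocked at K.
Path 3: U ← P → Q ← C → R
  Q is a collider here and neither Q nor any of its descendants is conditioned on, so the collider stays closed — the path is blocked at Q.
Path 4: U ← P → C → R
  C is a chain here and C is conditioned on, so the path is blocked at C.
Path 5: U ← P → N → Q ← C → R
  Q is a collider here and neither Q nor any of its descendants is conditioned on, so the collider stays closed — the path is blocked at Q.
Path 6: U → C → R
  C is a chain here and C is conditioned on, so the path is blocked at C.
Since every path is blocked, d-separation holds.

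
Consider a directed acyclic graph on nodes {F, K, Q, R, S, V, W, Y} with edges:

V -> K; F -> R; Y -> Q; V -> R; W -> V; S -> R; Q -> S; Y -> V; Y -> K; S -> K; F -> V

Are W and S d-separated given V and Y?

Yes

Enumerating the 6 paths from W to S and testing each for blocking by {V, Y}:
  1. W → V → K ← S — V:chain[blocks]; K:collider[blocks] ⇒ blocked
  2. W → V → K ← Y → Q → S — V:chain[blocks]; K:collider[blocks]; Y:fork[blocks]; Q:chain[open] ⇒ blocked
  3. W → V ← F → R ← S — V:collider[open]; F:fork[open]; R:collider[blocks] ⇒ blocked
  4. W → V → R ← S — V:chain[blocks]; R:collider[blocks] ⇒ blocked
  5. W → V ← Y → Q → S — V:collider[open]; Y:fork[blocks]; Q:chain[open] ⇒ blocked
  6. W → V ← Y → K ← S — V:collider[open]; Y:fork[blocks]; K:collider[blocks] ⇒ blocked
Every path is blocked, so W and S are d-separated given {V, Y}.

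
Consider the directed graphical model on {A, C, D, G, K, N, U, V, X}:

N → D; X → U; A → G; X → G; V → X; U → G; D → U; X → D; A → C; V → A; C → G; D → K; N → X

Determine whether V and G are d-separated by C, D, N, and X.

Enumerating the 6 paths from V to G and testing each for blocking by {C, D, N, X}:
Path 1: V → A → C → G
  C is a chain here and C is conditioned on, so the path is blocked at C.
Path 2: V → A → G
  A is a chain and A is not conditioned on — no node blocks this path, so it is active.
Path 3: V → X → U → G
  X is a chain here and X is conditioned on, so the path is blocked at X.
Path 4: V → X → D → U → G
  X is a chain here and X is conditioned on, so the path is blocked at X.
Path 5: V → X → G
  X is a chain here and X is conditioned on, so the path is blocked at X.
Path 6: V → X ← N → D → U → G
  N is a fork here and N is conditioned on, so the path is blocked at N.
Because an active path exists, V and G are not d-separated.

No — V and G are not d-separated given {C, D, N, X}.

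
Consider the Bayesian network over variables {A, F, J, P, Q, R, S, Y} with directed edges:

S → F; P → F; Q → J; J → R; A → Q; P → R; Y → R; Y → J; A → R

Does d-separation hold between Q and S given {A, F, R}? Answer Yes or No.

No — Q and S are not d-separated given {A, F, R}.

There are 3 undirected paths between Q and S; checking each against the conditioning set {A, F, R}:
Path 1: Q → J → R ← P → F ← S
  J is a chain and J is not conditioned on; R is a collider and R is conditioned on, which opens it; P is a fork and P is not conditioned on; F is a collider and F is conditioned on, which opens it — no node blocks this path, so it is active.
Path 2: Q → J ← Y → R ← P → F ← S
  J is a collider and its descendant R is conditioned on, which opens it; Y is a fork and Y is not conditioned on; R is a collider and R is conditioned on, which opens it; P is a fork and P is not conditioned on; F is a collider and F is conditioned on, which opens it — no node blocks this path, so it is active.
Path 3: Q ← A → R ← P → F ← S
  A is a fork here and A is conditioned on, so the path is blocked at A.
Because an active path exists, Q and S are not d-separated.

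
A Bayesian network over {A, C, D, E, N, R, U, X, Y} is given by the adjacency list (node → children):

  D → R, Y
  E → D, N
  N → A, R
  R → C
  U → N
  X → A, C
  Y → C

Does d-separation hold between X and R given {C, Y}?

We examine all 6 paths between X and R:
Path 1: X → A ← N → R
  A is a collider here and neither A nor any of its descendants is conditioned on, so the collider stays closed — the path is blocked at A.
Path 2: X → A ← N ← E → D → R
  A is a collider here and neither A nor any of its descendants is conditioned on, so the collider stays closed — the path is blocked at A.
Path 3: X → A ← N ← E → D → Y → C ← R
  A is a collider here and neither A nor any of its descendants is conditioned on, so the collider stays closed — the path is blocked at A.
Path 4: X → C ← R
  C is a collider and C is conditioned on, which opens it — no node blocks this path, so it is active.
Path 5: X → C ← Y ← D → R
  Y is a chain here and Y is conditioned on, so the path is blocked at Y.
Path 6: X → C ← Y ← D ← E → N → R
  Y is a chain here and Y is conditioned on, so the path is blocked at Y.
Because an active path exists, X and R are not d-separated.

No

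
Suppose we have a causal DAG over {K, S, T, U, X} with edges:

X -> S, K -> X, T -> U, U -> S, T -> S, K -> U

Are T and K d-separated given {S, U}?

No

We examine all 4 paths between T and K:
Path 1: T → U ← K
  U is a collider and U is conditioned on, which opens it — no node blocks this path, so it is active.
Path 2: T → U → S ← X ← K
  U is a chain here and U is conditioned on, so the path is blocked at U.
Path 3: T → S ← U ← K
  U is a chain here and U is conditioned on, so the path is blocked at U.
Path 4: T → S ← X ← K
  S is a collider and S is conditioned on, which opens it; X is a chain and X is not conditioned on — no node blocks this path, so it is active.
Since the path T → U ← K is active, T and K are not d-separated given {S, U}.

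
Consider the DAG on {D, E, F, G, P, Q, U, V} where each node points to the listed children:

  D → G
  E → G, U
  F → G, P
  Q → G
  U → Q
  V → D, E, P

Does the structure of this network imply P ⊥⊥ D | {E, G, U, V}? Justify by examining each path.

No

There are 6 undirected paths between P and D; checking each against the conditioning set {E, G, U, V}:
Path 1: P ← V → E → G ← D
  V is a fork here and V is conditioned on, so the path is blocked at V.
Path 2: P ← V → E → U → Q → G ← D
  V is a fork here and V is conditioned on, so the path is blocked at V.
Path 3: P ← V → D
  V is a fork here and V is conditioned on, so the path is blocked at V.
Path 4: P ← F → G ← E ← V → D
  E is a chain here and E is conditioned on, so the path is blocked at E.
Path 5: P ← F → G ← Q ← U ← E ← V → D
  U is a chain here and U is conditioned on, so the path is blocked at U.
Path 6: P ← F → G ← D
  F is a fork and F is not conditioned on; G is a collider and G is conditioned on, which opens it — no node blocks this path, so it is active.
Since the path P ← F → G ← D is active, P and D are not d-separated given {E, G, U, V}.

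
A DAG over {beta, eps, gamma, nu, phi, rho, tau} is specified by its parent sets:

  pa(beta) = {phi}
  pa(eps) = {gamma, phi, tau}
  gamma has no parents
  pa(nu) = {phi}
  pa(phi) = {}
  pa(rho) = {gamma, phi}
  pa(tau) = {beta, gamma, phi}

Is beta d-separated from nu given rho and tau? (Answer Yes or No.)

Enumerating the 6 paths from beta to nu and testing each for blocking by {rho, tau}:
Path 1: beta ← phi → nu
  phi is a fork and phi is not conditioned on — no node blocks this path, so it is active.
Path 2: beta → tau ← phi → nu
  tau is a collider and tau is conditioned on, which opens it; phi is a fork and phi is not conditioned on — no node blocks this path, so it is active.
Path 3: beta → tau ← gamma → rho ← phi → nu
  tau is a collider and tau is conditioned on, which opens it; gamma is a fork and gamma is not conditioned on; rho is a collider and rho is conditioned on, which opens it; phi is a fork and phi is not conditioned on — no node blocks this path, so it is active.
Path 4: beta → tau ← gamma → eps ← phi → nu
  eps is a collider here and neither eps nor any of its descendants is conditioned on, so the collider stays closed — the path is blocked at eps.
Path 5: beta → tau → eps ← phi → nu
  tau is a chain here and tau is conditioned on, so the path is blocked at tau.
Path 6: beta → tau → eps ← gamma → rho ← phi → nu
  tau is a chain here and tau is conditioned on, so the path is blocked at tau.
Since the path beta ← phi → nu is active, beta and nu are not d-separated given {rho, tau}.

No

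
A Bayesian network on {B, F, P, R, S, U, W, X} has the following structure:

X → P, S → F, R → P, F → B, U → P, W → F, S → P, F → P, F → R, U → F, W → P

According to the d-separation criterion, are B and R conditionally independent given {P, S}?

5 paths connect B and R; each must be blocked for d-separation to hold:
  1. B ← F ← U → P ← R — F:chain[open]; U:fork[open]; P:collider[open] ⇒ active
  2. B ← F ← S → P ← R — F:chain[open]; S:fork[blocks]; P:collider[open] ⇒ blocked
  3. B ← F ← W → P ← R — F:chain[open]; W:fork[open]; P:collider[open] ⇒ active
  4. B ← F → R — F:fork[open] ⇒ active
  5. B ← F → P ← R — F:fork[open]; P:collider[open] ⇒ active
Since the path B ← F ← U → P ← R is active, B and R are not d-separated given {P, S}.

No — B and R are not d-separated given {P, S}.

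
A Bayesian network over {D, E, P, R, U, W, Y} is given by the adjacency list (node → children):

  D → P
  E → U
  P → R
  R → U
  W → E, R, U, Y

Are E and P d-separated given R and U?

No

4 paths connect E and P; each must be blocked for d-separation to hold:
Path 1: E → U ← W → R ← P
  U is a collider and U is conditioned on, which opens it; W is a fork and W is not conditioned on; R is a collider and R is conditioned on, which opens it — no node blocks this path, so it is active.
Path 2: E → U ← R ← P
  R is a chain here and R is conditioned on, so the path is blocked at R.
Path 3: E ← W → U ← R ← P
  R is a chain here and R is conditioned on, so the path is blocked at R.
Path 4: E ← W → R ← P
  W is a fork and W is not conditioned on; R is a collider and R is conditioned on, which opens it — no node blocks this path, so it is active.
At least one path is unblocked, so d-separation fails.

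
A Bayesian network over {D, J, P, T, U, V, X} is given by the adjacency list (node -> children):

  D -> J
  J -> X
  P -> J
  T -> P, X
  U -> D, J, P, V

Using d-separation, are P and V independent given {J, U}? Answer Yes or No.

5 paths connect P and V; each must be blocked for d-separation to hold:
  1. P ← T → X ← J ← U → V — T:fork[open]; X:collider[blocks]; J:chain[blocks]; U:fork[blocks] ⇒ blocked
  2. P ← T → X ← J ← D ← U → V — T:fork[open]; X:collider[blocks]; J:chain[blocks]; D:chain[open]; U:fork[blocks] ⇒ blocked
  3. P ← U → V — U:fork[blocks] ⇒ blocked
  4. P → J ← U → V — J:collider[open]; U:fork[blocks] ⇒ blocked
  5. P → J ← D ← U → V — J:collider[open]; D:chain[open]; U:fork[blocks] ⇒ blocked
Since every path is blocked, d-separation holds.

Yes — P and V are d-separated given {J, U}.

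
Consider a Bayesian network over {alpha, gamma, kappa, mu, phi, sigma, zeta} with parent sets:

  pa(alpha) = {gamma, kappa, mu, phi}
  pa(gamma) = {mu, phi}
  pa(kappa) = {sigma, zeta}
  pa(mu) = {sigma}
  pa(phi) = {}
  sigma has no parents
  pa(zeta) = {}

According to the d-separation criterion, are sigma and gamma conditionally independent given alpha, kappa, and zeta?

There are 6 undirected paths between sigma and gamma; checking each against the conditioning set {alpha, kappa, zeta}:
Path 1: sigma → mu → gamma
  mu is a chain and mu is not conditioned on — no node blocks this path, so it is active.
Path 2: sigma → mu → alpha ← gamma
  mu is a chain and mu is not conditioned on; alpha is a collider and alpha is conditioned on, which opens it — no node blocks this path, so it is active.
Path 3: sigma → mu → alpha ← phi → gamma
  mu is a chain and mu is not conditioned on; alpha is a collider and alpha is conditioned on, which opens it; phi is a fork and phi is not conditioned on — no node blocks this path, so it is active.
Path 4: sigma → kappa → alpha ← gamma
  kappa is a chain here and kappa is conditioned on, so the path is blocked at kappa.
Path 5: sigma → kappa → alpha ← phi → gamma
  kappa is a chain here and kappa is conditioned on, so the path is blocked at kappa.
Path 6: sigma → kappa → alpha ← mu → gamma
  kappa is a chain here and kappa is conditioned on, so the path is blocked at kappa.
At least one path is unblocked, so d-separation fails.

No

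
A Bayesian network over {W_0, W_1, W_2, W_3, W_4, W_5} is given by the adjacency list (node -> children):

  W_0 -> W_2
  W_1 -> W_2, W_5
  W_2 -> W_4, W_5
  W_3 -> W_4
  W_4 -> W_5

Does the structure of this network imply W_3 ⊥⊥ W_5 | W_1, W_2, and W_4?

Yes — W_3 and W_5 are d-separated given {W_1, W_2, W_4}.

3 paths connect W_3 and W_5; each must be blocked for d-separation to hold:
  1. W_3 → W_4 → W_5 — W_4:chain[blocks] ⇒ blocked
  2. W_3 → W_4 ← W_2 → W_5 — W_4:collider[open]; W_2:fork[blocks] ⇒ blocked
  3. W_3 → W_4 ← W_2 ← W_1 → W_5 — W_4:collider[open]; W_2:chain[blocks]; W_1:fork[blocks] ⇒ blocked
Every path is blocked, so W_3 and W_5 are d-separated given {W_1, W_2, W_4}.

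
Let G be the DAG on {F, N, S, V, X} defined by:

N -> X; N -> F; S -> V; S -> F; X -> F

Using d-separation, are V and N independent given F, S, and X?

Yes — V and N are d-separated given {F, S, X}.

There are 2 undirected paths between V and N; checking each against the conditioning set {F, S, X}:
Path 1: V ← S → F ← N
  S is a fork here and S is conditioned on, so the path is blocked at S.
Path 2: V ← S → F ← X ← N
  S is a fork here and S is conditioned on, so the path is blocked at S.
Since every path is blocked, d-separation holds.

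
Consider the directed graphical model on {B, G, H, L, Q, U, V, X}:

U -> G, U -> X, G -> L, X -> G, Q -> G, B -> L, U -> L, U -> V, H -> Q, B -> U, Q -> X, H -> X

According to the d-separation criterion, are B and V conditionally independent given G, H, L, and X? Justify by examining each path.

No — B and V are not d-separated given {G, H, L, X}.

6 paths connect B and V; each must be blocked for d-separation to hold:
Path 1: B → U → V
  U is a chain and U is not conditioned on — no node blocks this path, so it is active.
Path 2: B → L ← U → V
  L is a collider and L is conditioned on, which opens it; U is a fork and U is not conditioned on — no node blocks this path, so it is active.
Path 3: B → L ← G ← Q → X ← U → V
  G is a chain here and G is conditioned on, so the path is blocked at G.
Path 4: B → L ← G ← Q ← H → X ← U → V
  G is a chain here and G is conditioned on, so the path is blocked at G.
Path 5: B → L ← G ← U → V
  G is a chain here and G is conditioned on, so the path is blocked at G.
Path 6: B → L ← G ← X ← U → V
  G is a chain here and G is conditioned on, so the path is blocked at G.
Since the path B → U → V is active, B and V are not d-separated given {G, H, L, X}.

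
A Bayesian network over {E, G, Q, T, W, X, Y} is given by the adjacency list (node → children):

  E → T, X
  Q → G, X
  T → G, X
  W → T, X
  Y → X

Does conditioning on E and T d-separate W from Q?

Yes — W and Q are d-separated given {E, T}.

There are 6 undirected paths between W and Q; checking each against the conditioning set {E, T}:
  1. W → X ← Q — X:collider[blocks] ⇒ blocked
  2. W → X ← T → G ← Q — X:collider[blocks]; T:fork[blocks]; G:collider[blocks] ⇒ blocked
  3. W → X ← E → T → G ← Q — X:collider[blocks]; E:fork[blocks]; T:chain[blocks]; G:collider[blocks] ⇒ blocked
  4. W → T → X ← Q — T:chain[blocks]; X:collider[blocks] ⇒ blocked
  5. W → T → G ← Q — T:chain[blocks]; G:collider[blocks] ⇒ blocked
  6. W → T ← E → X ← Q — T:collider[open]; E:fork[blocks]; X:collider[blocks] ⇒ blocked
All paths are blocked; W ⊥ Q | {E, T} holds.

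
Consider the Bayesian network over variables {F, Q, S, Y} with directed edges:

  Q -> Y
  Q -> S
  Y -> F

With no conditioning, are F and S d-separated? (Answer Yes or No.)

No

There is one path between F and S:
  1. F ← Y ← Q → S — Y:chain[open]; Q:fork[open] ⇒ active
Since the path F ← Y ← Q → S is active, F and S are not d-separated given ∅.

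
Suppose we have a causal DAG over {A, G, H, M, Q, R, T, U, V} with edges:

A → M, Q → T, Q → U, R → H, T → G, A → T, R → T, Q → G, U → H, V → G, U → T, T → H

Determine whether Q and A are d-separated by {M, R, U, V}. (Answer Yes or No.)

Yes

5 paths connect Q and A; each must be blocked for d-separation to hold:
Path 1: Q → G ← T ← A
  G is a collider here and neither G nor any of its descendants is conditioned on, so the collider stays closed — the path is blocked at G.
Path 2: Q → T ← A
  T is a collider here and neither T nor any of its descendants is conditioned on, so the collider stays closed — the path is blocked at T.
Path 3: Q → U → H ← T ← A
  U is a chain here and U is conditioned on, so the path is blocked at U.
Path 4: Q → U → H ← R → T ← A
  U is a chain here and U is conditioned on, so the path is blocked at U.
Path 5: Q → U → T ← A
  U is a chain here and U is conditioned on, so the path is blocked at U.
All paths are blocked; Q ⊥ A | {M, R, U, V} holds.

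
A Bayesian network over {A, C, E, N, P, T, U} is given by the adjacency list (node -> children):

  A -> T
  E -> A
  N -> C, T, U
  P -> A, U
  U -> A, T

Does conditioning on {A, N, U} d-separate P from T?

Yes

There are 6 undirected paths between P and T; checking each against the conditioning set {A, N, U}:
Path 1: P → A → T
  A is a chain here and A is conditioned on, so the path is blocked at A.
Path 2: P → A ← U ← N → T
  U is a chain here and U is conditioned on, so the path is blocked at U.
Path 3: P → A ← U → T
  U is a fork here and U is conditioned on, so the path is blocked at U.
Path 4: P → U ← N → T
  N is a fork here and N is conditioned on, so the path is blocked at N.
Path 5: P → U → A → T
  U is a chain here and U is conditioned on, so the path is blocked at U.
Path 6: P → U → T
  U is a chain here and U is conditioned on, so the path is blocked at U.
Every path is blocked, so P and T are d-separated given {A, N, U}.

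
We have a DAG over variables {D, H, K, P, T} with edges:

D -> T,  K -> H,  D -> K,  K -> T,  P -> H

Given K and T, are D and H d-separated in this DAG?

2 paths connect D and H; each must be blocked for d-separation to hold:
Path 1: D → T ← K → H
  K is a fork here and K is conditioned on, so the path is blocked at K.
Path 2: D → K → H
  K is a chain here and K is conditioned on, so the path is blocked at K.
Since every path is blocked, d-separation holds.

Yes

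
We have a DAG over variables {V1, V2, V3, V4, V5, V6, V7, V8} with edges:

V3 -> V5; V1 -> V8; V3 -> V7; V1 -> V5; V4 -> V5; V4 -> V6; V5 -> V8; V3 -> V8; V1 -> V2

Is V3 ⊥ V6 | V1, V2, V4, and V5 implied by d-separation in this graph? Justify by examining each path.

Yes

There are 3 undirected paths between V3 and V6; checking each against the conditioning set {V1, V2, V4, V5}:
Path 1: V3 → V5 ← V4 → V6
  V4 is a fork here and V4 is conditioned on, so the path is blocked at V4.
Path 2: V3 → V8 ← V1 → V5 ← V4 → V6
  V8 is a collider here and neither V8 nor any of its descendants is conditioned on, so the collider stays closed — the path is blocked at V8.
Path 3: V3 → V8 ← V5 ← V4 → V6
  V8 is a collider here and neither V8 nor any of its descendants is conditioned on, so the collider stays closed — the path is blocked at V8.
All paths are blocked; V3 ⊥ V6 | {V1, V2, V4, V5} holds.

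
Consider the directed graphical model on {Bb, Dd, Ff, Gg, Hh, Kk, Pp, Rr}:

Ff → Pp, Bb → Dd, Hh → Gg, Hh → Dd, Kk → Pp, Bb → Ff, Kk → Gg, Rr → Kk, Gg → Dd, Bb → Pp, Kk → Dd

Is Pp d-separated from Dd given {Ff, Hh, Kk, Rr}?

No

5 paths connect Pp and Dd; each must be blocked for d-separation to hold:
Path 1: Pp ← Kk → Gg → Dd
  Kk is a fork here and Kk is conditioned on, so the path is blocked at Kk.
Path 2: Pp ← Kk → Gg ← Hh → Dd
  Kk is a fork here and Kk is conditioned on, so the path is blocked at Kk.
Path 3: Pp ← Kk → Dd
  Kk is a fork here and Kk is conditioned on, so the path is blocked at Kk.
Path 4: Pp ← Ff ← Bb → Dd
  Ff is a chain here and Ff is conditioned on, so the path is blocked at Ff.
Path 5: Pp ← Bb → Dd
  Bb is a fork and Bb is not conditioned on — no node blocks this path, so it is active.
Because an active path exists, Pp and Dd are not d-separated.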